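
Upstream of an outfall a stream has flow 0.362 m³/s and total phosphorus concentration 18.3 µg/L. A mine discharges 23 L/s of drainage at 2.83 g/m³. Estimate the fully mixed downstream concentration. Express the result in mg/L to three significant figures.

0.186 mg/L

23 L/s = 0.023 m³/s.
18.3 µg/L = 0.0183 mg/L.
Flow-weighted mixing gives C = (0.023·2.83 + 0.362·0.0183) / (0.023 + 0.362) = 0.07171/0.385 = 0.1863 mg/L.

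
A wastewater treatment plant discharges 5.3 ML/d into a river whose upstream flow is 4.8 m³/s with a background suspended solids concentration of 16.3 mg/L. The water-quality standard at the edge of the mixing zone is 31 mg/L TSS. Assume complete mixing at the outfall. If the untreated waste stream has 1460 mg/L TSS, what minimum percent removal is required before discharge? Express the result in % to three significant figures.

5.3 ML/d = 0.06134 m³/s.
Mass balance: 31·4.861 = 0.06134·Cₑ + 4.8·16.3.
Cₑ = (150.7 − 78.24) / 0.06134 = 1181 mg/L.
Required removal = 1 − 1181/1460 = 19.09 %.

19.1 %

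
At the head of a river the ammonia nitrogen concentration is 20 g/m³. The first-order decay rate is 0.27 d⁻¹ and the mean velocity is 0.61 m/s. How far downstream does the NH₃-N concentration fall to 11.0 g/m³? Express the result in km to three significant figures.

From C = C₀·e^(−kt), t = ln(C₀/C)/k = ln(20/11.0)/0.27 = 0.5978/0.27 = 2.214 d.
Distance = v·t = 0.61 m/s × 1.913e+05 s = 1.167e+05 m = 116.7 km.

117 km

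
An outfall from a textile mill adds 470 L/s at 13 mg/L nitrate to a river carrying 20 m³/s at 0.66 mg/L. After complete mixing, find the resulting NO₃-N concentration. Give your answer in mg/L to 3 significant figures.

0.943 mg/L

470 L/s = 0.47 m³/s.
Flow-weighted mixing gives C = (0.47·13 + 20·0.66) / (0.47 + 20) = 19.31/20.47 = 0.9433 mg/L.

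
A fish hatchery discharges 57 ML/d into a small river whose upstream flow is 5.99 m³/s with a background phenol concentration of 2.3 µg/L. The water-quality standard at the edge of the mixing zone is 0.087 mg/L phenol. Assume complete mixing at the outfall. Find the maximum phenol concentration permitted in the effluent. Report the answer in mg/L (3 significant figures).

57 ML/d = 0.6597 m³/s.
2.3 µg/L = 0.0023 mg/L.
Mass balance: 0.087·6.65 = 0.6597·Cₑ + 5.99·0.0023.
Cₑ = (0.5785 − 0.01378) / 0.6597 = 0.856 mg/L.

0.856 mg/L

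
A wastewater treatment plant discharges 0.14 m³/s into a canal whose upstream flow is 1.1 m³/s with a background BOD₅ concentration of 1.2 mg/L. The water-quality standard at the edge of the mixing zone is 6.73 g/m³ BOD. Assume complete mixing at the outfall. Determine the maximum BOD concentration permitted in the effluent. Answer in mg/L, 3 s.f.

Mass balance: 6.73·1.24 = 0.14·Cₑ + 1.1·1.2.
Cₑ = (8.345 − 1.32) / 0.14 = 50.18 mg/L.

50.2 mg/L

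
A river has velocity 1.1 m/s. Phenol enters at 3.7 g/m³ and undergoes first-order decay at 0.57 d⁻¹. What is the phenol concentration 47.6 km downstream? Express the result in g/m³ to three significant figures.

Travel time t = 47.6 km / 1.1 m/s = 4.76e+04/1.1 = 4.327e+04 s = 0.5008 d.
First-order decay: C = 3.7·exp(−0.57·0.5008) = 3.7·0.7517 = 2.781 g/m³.

2.78 g/m³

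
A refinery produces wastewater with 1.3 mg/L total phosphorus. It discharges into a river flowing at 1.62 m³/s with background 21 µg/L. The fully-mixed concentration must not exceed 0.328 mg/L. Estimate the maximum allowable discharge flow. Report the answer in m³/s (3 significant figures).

0.512 m³/s

21 µg/L = 0.021 mg/L.
Mass balance at complete mixing: C_std·(Q_w + Q_r) = Q_w·C_e + Q_r·C_b.
Rearranging, Q_w = Q_r·(C_std − C_b)/(C_e − C_std) = 1.62·(0.328 − 0.021) / (1.3 − 0.328) = 0.5117 m³/s.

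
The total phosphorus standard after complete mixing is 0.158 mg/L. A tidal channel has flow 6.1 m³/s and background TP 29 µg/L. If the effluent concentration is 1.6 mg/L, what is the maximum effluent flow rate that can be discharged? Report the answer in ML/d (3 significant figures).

29 µg/L = 0.029 mg/L.
Mass balance at complete mixing: C_std·(Q_w + Q_r) = Q_w·C_e + Q_r·C_b.
Rearranging, Q_w = Q_r·(C_std − C_b)/(C_e − C_std) = 6.1·(0.158 − 0.029) / (1.6 − 0.158) = 0.5457 m³/s.
= 47.15 ML/d.

47.1 ML/d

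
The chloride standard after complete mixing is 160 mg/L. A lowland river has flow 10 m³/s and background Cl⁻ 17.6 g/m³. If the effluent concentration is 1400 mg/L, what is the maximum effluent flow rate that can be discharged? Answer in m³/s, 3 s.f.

1.15 m³/s

Mass balance at complete mixing: C_std·(Q_w + Q_r) = Q_w·C_e + Q_r·C_b.
Rearranging, Q_w = Q_r·(C_std − C_b)/(C_e − C_std) = 10·(160 − 17.6) / (1400 − 160) = 1.148 m³/s.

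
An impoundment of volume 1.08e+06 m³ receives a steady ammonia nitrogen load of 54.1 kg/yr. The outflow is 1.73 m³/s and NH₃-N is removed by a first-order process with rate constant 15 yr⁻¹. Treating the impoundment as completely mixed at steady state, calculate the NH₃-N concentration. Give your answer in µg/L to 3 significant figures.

Outflow Q = 1.73 m³/s × 3.156e+07 s/yr = 5.459e+07 m³/yr.
Steady-state CSTR mass balance: W = Q·C + k·V·C, so C = W/(Q + kV).
Q + kV = 5.459e+07 + 15·1.08e+06 = 7.079e+07 m³/yr.
C = 54.1/7.079e+07 = 7.642e-07 kg/m³ = 0.0007642 mg/L = 0.7642 µg/L.

0.764 µg/L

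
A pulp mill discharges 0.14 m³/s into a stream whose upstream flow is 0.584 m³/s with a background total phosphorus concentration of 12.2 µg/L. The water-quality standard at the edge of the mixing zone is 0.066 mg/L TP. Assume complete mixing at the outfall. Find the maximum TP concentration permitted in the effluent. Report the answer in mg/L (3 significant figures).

12.2 µg/L = 0.0122 mg/L.
Mass balance: 0.066·0.724 = 0.14·Cₑ + 0.584·0.0122.
Cₑ = (0.04778 − 0.007125) / 0.14 = 0.2904 mg/L.

0.290 mg/L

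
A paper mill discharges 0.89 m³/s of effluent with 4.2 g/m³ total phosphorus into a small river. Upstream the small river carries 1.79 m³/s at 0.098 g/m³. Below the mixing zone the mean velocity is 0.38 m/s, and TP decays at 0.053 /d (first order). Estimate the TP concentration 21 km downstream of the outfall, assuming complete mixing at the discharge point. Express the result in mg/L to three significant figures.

1.41 mg/L

After complete mixing, C₀ = (0.89·4.2 + 1.79·0.098) / 2.68 = 1.46 mg/L.
Travel time t = 2.1e+04 m / 0.38 m/s = 5.526e+04 s = 0.6396 d.
C = 1.46·exp(−0.053·0.6396) = 1.46·0.9667 = 1.412 mg/L.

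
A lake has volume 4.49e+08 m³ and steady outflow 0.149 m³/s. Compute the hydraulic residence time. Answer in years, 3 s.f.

95.5 yr

Q = 0.149 m³/s × 3.156e+07 s/yr = 4.702e+06 m³/yr.
Hydraulic residence time τ = V/Q = 4.49e+08/4.702e+06 = 95.49 yr.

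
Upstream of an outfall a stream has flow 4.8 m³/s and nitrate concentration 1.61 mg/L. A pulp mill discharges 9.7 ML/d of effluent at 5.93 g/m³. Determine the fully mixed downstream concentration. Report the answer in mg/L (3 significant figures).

1.71 mg/L

9.7 ML/d = 0.1123 m³/s.
Conservation of mass across the mixing zone: C = (0.1123·5.93 + 4.8·1.61) / (0.1123 + 4.8) = 8.394/4.912 = 1.709 mg/L.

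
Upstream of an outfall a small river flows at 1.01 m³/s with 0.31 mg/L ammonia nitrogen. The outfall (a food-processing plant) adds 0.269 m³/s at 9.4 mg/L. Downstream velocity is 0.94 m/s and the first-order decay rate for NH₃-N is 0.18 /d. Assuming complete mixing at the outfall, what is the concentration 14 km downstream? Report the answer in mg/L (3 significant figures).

After complete mixing, C₀ = (0.269·9.4 + 1.01·0.31) / 1.279 = 2.222 mg/L.
Travel time t = 1.4e+04 m / 0.94 m/s = 1.489e+04 s = 0.1724 d.
C = 2.222·exp(−0.18·0.1724) = 2.222·0.9694 = 2.154 mg/L.

2.15 mg/L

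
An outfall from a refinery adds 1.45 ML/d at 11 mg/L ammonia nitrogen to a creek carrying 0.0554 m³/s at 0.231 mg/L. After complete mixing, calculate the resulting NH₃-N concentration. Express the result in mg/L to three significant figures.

2.73 mg/L

1.45 ML/d = 0.01678 m³/s.
Conservation of mass across the mixing zone: C = (0.01678·11 + 0.0554·0.231) / (0.01678 + 0.0554) = 0.1974/0.07218 = 2.735 mg/L.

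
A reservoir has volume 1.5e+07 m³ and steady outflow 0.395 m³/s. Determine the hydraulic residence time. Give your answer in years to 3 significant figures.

Q = 0.395 m³/s × 3.156e+07 s/yr = 1.247e+07 m³/yr.
Hydraulic residence time τ = V/Q = 1.5e+07/1.247e+07 = 1.203 yr.

1.20 yr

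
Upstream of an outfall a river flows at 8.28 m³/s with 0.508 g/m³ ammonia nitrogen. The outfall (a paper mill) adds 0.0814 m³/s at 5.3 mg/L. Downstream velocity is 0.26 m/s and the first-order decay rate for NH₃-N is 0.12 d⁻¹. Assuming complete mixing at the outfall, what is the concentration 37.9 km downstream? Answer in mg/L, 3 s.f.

After complete mixing, C₀ = (0.0814·5.3 + 8.28·0.508) / 8.361 = 0.5547 mg/L.
Travel time t = 3.79e+04 m / 0.26 m/s = 1.458e+05 s = 1.687 d.
C = 0.5547·exp(−0.12·1.687) = 0.5547·0.8167 = 0.453 mg/L.

0.453 mg/L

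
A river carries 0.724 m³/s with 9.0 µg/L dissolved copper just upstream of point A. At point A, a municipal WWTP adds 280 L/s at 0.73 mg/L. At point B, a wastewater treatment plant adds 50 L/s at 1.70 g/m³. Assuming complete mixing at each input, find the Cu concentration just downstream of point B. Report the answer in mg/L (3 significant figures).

9.0 µg/L = 0.009 mg/L.
280 L/s = 0.28 m³/s.
After input A: C = (0.724·0.009 + 0.28·0.73) / 1.004 = 0.2101 mg/L.
50 L/s = 0.05 m³/s.
After input B: C = (1.004·0.2101 + 0.05·1.7) / 1.054 = 0.2808 mg/L.

0.281 mg/L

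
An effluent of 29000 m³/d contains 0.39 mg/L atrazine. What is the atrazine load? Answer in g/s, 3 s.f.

29000 m³/d = 0.3356 m³/s.
Mass flux = Q·C = 0.3356 m³/s × 0.39 g/m³ = 0.1309 g/s.

0.131 g/s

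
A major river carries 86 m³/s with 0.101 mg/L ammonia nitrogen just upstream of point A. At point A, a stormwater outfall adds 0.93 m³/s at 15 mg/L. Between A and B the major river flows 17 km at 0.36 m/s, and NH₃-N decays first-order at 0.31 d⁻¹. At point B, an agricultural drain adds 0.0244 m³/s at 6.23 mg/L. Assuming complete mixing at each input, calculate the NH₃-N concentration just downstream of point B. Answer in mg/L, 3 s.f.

0.221 mg/L

After input A: C = (86·0.101 + 0.93·15) / 86.93 = 0.2604 mg/L.
Over the 17 km reach to input B (t = 4.722e+04 s = 0.5466 d), decay gives C = 0.2604·exp(−0.31·0.5466) = 0.2198 mg/L.
After input B: C = (86.93·0.2198 + 0.0244·6.23) / 86.95 = 0.2215 mg/L.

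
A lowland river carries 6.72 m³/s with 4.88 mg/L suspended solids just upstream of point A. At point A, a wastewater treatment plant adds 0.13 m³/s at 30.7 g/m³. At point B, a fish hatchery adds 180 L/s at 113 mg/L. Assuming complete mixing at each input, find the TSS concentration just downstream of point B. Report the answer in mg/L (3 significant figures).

8.13 mg/L

After input A: C = (6.72·4.88 + 0.13·30.7) / 6.85 = 5.37 mg/L.
180 L/s = 0.18 m³/s.
After input B: C = (6.85·5.37 + 0.18·113) / 7.03 = 8.126 mg/L.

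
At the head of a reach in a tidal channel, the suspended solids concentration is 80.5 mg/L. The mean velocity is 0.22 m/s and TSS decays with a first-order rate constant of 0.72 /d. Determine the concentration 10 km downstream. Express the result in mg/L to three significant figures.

55.1 mg/L

Travel time t = 10 km / 0.22 m/s = 1e+04/0.22 = 4.545e+04 s = 0.5261 d.
First-order decay: C = 80.5·exp(−0.72·0.5261) = 80.5·0.6847 = 55.12 mg/L.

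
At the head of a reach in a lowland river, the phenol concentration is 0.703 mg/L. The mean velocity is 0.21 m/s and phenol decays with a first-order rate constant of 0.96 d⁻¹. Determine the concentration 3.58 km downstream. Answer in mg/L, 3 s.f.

0.582 mg/L

Travel time t = 3.58 km / 0.21 m/s = 3580/0.21 = 1.705e+04 s = 0.1973 d.
First-order decay: C = 0.703·exp(−0.96·0.1973) = 0.703·0.8274 = 0.5817 mg/L.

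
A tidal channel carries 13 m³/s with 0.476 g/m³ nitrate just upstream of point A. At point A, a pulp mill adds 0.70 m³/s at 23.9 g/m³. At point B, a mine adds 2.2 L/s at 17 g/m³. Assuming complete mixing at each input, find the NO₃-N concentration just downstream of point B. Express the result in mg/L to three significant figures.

1.68 mg/L

After input A: C = (13·0.476 + 0.7·23.9) / 13.7 = 1.673 mg/L.
2.2 L/s = 0.0022 m³/s.
After input B: C = (13.7·1.673 + 0.0022·17) / 13.7 = 1.675 mg/L.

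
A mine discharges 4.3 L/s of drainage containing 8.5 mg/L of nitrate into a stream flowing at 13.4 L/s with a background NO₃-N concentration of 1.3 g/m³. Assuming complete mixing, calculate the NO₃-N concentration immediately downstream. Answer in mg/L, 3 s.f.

4.3 L/s = 0.0043 m³/s.
13.4 L/s = 0.0134 m³/s.
Conservation of mass across the mixing zone: C = (0.0043·8.5 + 0.0134·1.3) / (0.0043 + 0.0134) = 0.05397/0.0177 = 3.049 mg/L.

3.05 mg/L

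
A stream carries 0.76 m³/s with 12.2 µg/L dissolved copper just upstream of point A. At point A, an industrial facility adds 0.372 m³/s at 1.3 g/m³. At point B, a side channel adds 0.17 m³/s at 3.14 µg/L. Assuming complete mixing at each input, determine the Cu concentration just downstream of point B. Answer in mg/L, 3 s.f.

0.379 mg/L

12.2 µg/L = 0.0122 mg/L.
After input A: C = (0.76·0.0122 + 0.372·1.3) / 1.132 = 0.4354 mg/L.
3.14 µg/L = 0.00314 mg/L.
After input B: C = (1.132·0.4354 + 0.17·0.00314) / 1.302 = 0.379 mg/L.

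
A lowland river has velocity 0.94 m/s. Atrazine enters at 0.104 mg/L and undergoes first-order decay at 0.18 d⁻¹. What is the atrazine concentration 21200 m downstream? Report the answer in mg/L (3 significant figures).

Travel time t = 21200 m / 0.94 m/s = 2.12e+04/0.94 = 2.255e+04 s = 0.261 d.
First-order decay: C = 0.104·exp(−0.18·0.261) = 0.104·0.9541 = 0.09923 mg/L.

0.0992 mg/L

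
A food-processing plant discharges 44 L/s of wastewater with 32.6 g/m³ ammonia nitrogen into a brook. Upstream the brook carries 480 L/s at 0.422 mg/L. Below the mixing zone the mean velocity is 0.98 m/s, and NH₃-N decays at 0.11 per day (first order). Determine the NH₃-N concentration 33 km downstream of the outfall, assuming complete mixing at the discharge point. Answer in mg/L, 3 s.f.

2.99 mg/L

44 L/s = 0.044 m³/s.
480 L/s = 0.48 m³/s.
After complete mixing, C₀ = (0.044·32.6 + 0.48·0.422) / 0.524 = 3.124 mg/L.
Travel time t = 3.3e+04 m / 0.98 m/s = 3.367e+04 s = 0.3897 d.
C = 3.124·exp(−0.11·0.3897) = 3.124·0.958 = 2.993 mg/L.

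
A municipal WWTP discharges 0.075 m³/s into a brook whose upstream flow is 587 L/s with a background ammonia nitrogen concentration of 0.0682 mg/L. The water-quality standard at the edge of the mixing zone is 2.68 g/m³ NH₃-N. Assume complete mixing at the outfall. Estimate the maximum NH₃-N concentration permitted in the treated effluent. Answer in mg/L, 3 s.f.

23.1 mg/L

587 L/s = 0.587 m³/s.
Mass balance: 2.68·0.662 = 0.075·Cₑ + 0.587·0.0682.
Cₑ = (1.774 − 0.04003) / 0.075 = 23.12 mg/L.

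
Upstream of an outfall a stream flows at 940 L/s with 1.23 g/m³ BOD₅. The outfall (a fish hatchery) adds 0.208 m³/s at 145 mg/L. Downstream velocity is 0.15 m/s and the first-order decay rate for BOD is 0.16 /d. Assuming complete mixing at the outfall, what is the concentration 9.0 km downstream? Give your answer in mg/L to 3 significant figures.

24.4 mg/L

940 L/s = 0.94 m³/s.
After complete mixing, C₀ = (0.208·145 + 0.94·1.23) / 1.148 = 27.28 mg/L.
Travel time t = 9000 m / 0.15 m/s = 6e+04 s = 0.6944 d.
C = 27.28·exp(−0.16·0.6944) = 27.28·0.8948 = 24.41 mg/L.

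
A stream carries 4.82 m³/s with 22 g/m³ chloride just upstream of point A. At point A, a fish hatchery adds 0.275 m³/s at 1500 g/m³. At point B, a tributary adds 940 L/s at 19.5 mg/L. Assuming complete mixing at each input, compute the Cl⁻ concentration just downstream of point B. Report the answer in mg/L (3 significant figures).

After input A: C = (4.82·22 + 0.275·1500) / 5.095 = 101.8 mg/L.
940 L/s = 0.94 m³/s.
After input B: C = (5.095·101.8 + 0.94·19.5) / 6.035 = 88.96 mg/L.

89.0 mg/L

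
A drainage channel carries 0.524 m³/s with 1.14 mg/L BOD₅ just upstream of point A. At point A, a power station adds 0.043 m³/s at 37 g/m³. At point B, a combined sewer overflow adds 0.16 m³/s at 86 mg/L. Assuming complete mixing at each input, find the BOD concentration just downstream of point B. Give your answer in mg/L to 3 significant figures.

After input A: C = (0.524·1.14 + 0.043·37) / 0.567 = 3.86 mg/L.
After input B: C = (0.567·3.86 + 0.16·86) / 0.727 = 21.94 mg/L.

21.9 mg/L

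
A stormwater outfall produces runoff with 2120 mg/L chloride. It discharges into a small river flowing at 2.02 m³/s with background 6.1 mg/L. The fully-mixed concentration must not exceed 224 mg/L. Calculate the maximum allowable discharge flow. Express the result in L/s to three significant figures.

232 L/s

Mass balance at complete mixing: C_std·(Q_w + Q_r) = Q_w·C_e + Q_r·C_b.
Rearranging, Q_w = Q_r·(C_std − C_b)/(C_e − C_std) = 2.02·(224 − 6.1) / (2120 − 224) = 0.2322 m³/s.
= 232.2 L/s.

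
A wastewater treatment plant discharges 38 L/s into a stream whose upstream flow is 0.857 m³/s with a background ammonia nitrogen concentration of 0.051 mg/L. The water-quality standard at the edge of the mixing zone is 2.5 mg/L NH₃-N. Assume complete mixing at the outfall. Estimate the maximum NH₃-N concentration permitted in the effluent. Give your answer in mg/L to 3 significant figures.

57.7 mg/L

38 L/s = 0.038 m³/s.
Mass balance: 2.5·0.895 = 0.038·Cₑ + 0.857·0.051.
Cₑ = (2.237 − 0.04371) / 0.038 = 57.73 mg/L.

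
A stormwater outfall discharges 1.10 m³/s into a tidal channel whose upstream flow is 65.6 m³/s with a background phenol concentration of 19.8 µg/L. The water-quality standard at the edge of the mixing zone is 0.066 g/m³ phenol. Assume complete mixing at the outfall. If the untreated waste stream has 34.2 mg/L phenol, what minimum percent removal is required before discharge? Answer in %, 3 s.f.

19.8 µg/L = 0.0198 mg/L.
Mass balance: 0.066·66.7 = 1.1·Cₑ + 65.6·0.0198.
Cₑ = (4.402 − 1.299) / 1.1 = 2.821 mg/L.
Required removal = 1 − 2.821/34.2 = 91.75 %.

91.8 %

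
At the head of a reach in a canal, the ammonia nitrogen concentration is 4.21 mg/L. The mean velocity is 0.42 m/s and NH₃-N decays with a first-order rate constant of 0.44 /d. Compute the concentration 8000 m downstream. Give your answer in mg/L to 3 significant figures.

3.82 mg/L

Travel time t = 8000 m / 0.42 m/s = 8000/0.42 = 1.905e+04 s = 0.2205 d.
First-order decay: C = 4.21·exp(−0.44·0.2205) = 4.21·0.9076 = 3.821 mg/L.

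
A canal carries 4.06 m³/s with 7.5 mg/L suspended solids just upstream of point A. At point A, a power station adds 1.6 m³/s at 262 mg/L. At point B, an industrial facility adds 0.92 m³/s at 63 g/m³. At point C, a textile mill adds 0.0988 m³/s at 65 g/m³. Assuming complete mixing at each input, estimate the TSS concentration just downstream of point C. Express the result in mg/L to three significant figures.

After input A: C = (4.06·7.5 + 1.6·262) / 5.66 = 79.44 mg/L.
After input B: C = (5.66·79.44 + 0.92·63) / 6.58 = 77.14 mg/L.
After input C: C = (6.58·77.14 + 0.0988·65) / 6.679 = 76.96 mg/L.

77.0 mg/L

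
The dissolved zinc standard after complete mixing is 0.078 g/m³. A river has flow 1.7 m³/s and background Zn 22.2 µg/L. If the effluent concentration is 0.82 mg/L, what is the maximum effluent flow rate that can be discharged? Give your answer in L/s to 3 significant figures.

22.2 µg/L = 0.0222 mg/L.
Mass balance at complete mixing: C_std·(Q_w + Q_r) = Q_w·C_e + Q_r·C_b.
Rearranging, Q_w = Q_r·(C_std − C_b)/(C_e − C_std) = 1.7·(0.078 − 0.0222) / (0.82 − 0.078) = 0.1278 m³/s.
= 127.8 L/s.

128 L/s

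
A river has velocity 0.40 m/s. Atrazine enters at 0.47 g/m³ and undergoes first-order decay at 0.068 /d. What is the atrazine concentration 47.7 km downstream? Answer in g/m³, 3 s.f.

Travel time t = 47.7 km / 0.40 m/s = 4.77e+04/0.40 = 1.192e+05 s = 1.38 d.
First-order decay: C = 0.47·exp(−0.068·1.38) = 0.47·0.9104 = 0.4279 g/m³.

0.428 g/m³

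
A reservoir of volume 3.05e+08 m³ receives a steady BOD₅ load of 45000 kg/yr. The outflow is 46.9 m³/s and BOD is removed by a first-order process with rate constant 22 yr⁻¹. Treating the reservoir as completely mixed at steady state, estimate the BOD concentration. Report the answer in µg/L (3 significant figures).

5.49 µg/L

Outflow Q = 46.9 m³/s × 3.156e+07 s/yr = 1.48e+09 m³/yr.
Steady-state CSTR mass balance: W = Q·C + k·V·C, so C = W/(Q + kV).
Q + kV = 1.48e+09 + 22·3.05e+08 = 8.19e+09 m³/yr.
C = 45000/8.19e+09 = 5.494e-06 kg/m³ = 0.005494 mg/L = 5.494 µg/L.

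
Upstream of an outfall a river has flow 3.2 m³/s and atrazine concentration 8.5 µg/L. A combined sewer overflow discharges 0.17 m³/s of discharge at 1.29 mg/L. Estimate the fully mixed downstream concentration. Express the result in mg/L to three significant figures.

0.0731 mg/L

8.5 µg/L = 0.0085 mg/L.
Conservation of mass across the mixing zone: C = (0.17·1.29 + 3.2·0.0085) / (0.17 + 3.2) = 0.2465/3.37 = 0.07315 mg/L.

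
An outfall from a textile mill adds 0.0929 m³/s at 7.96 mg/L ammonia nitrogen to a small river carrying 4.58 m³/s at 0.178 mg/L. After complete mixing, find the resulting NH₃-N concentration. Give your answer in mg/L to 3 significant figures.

By mass balance at complete mixing, C = (0.0929·7.96 + 4.58·0.178) / (0.0929 + 4.58) = 1.555/4.673 = 0.3327 mg/L.

0.333 mg/L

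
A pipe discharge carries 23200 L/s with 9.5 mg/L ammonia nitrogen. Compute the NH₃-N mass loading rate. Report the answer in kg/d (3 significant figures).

23200 L/s = 23.2 m³/s.
Mass flux = Q·C = 23.2 m³/s × 9.5 g/m³ = 220.4 g/s.
= 220.4 g/s × 86.4 = 1.904e+04 kg/d.

19000 kg/d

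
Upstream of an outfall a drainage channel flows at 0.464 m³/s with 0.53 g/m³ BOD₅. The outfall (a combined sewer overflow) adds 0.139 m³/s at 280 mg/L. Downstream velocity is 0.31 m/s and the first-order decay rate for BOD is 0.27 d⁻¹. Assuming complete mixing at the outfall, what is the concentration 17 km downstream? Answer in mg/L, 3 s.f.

54.7 mg/L

After complete mixing, C₀ = (0.139·280 + 0.464·0.53) / 0.603 = 64.95 mg/L.
Travel time t = 1.7e+04 m / 0.31 m/s = 5.484e+04 s = 0.6347 d.
C = 64.95·exp(−0.27·0.6347) = 64.95·0.8425 = 54.72 mg/L.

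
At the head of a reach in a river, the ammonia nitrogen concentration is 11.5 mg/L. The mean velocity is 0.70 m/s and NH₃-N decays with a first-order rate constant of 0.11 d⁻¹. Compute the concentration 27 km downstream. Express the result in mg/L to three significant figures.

10.9 mg/L

Travel time t = 27 km / 0.70 m/s = 2.7e+04/0.70 = 3.857e+04 s = 0.4464 d.
First-order decay: C = 11.5·exp(−0.11·0.4464) = 11.5·0.9521 = 10.95 mg/L.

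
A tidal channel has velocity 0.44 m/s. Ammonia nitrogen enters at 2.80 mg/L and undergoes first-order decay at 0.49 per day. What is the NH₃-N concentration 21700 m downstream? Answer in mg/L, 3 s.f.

Travel time t = 21700 m / 0.44 m/s = 2.17e+04/0.44 = 4.932e+04 s = 0.5708 d.
First-order decay: C = 2.80·exp(−0.49·0.5708) = 2.80·0.756 = 2.117 mg/L.

2.12 mg/L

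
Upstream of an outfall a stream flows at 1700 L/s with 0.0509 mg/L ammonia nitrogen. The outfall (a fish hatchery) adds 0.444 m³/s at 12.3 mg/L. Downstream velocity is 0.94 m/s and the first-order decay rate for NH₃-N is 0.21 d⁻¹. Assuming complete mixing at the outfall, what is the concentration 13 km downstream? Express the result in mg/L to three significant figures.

1700 L/s = 1.7 m³/s.
After complete mixing, C₀ = (0.444·12.3 + 1.7·0.0509) / 2.144 = 2.588 mg/L.
Travel time t = 1.3e+04 m / 0.94 m/s = 1.383e+04 s = 0.1601 d.
C = 2.588·exp(−0.21·0.1601) = 2.588·0.9669 = 2.502 mg/L.

2.50 mg/L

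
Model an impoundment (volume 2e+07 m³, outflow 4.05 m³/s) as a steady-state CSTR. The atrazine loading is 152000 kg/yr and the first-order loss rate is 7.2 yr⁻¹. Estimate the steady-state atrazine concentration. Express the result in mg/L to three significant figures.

0.559 mg/L

Outflow Q = 4.05 m³/s × 3.156e+07 s/yr = 1.278e+08 m³/yr.
Steady-state CSTR mass balance: W = Q·C + k·V·C, so C = W/(Q + kV).
Q + kV = 1.278e+08 + 7.2·2e+07 = 2.718e+08 m³/yr.
C = 152000/2.718e+08 = 0.0005592 kg/m³ = 0.5592 mg/L.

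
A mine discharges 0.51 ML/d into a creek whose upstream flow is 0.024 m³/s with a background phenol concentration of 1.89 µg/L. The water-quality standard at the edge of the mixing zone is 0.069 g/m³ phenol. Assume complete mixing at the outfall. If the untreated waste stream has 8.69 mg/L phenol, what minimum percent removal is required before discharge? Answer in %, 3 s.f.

0.51 ML/d = 0.005903 m³/s.
1.89 µg/L = 0.00189 mg/L.
Mass balance: 0.069·0.0299 = 0.005903·Cₑ + 0.024·0.00189.
Cₑ = (0.002063 − 4.536e-05) / 0.005903 = 0.3419 mg/L.
Required removal = 1 − 0.3419/8.69 = 96.07 %.

96.1 %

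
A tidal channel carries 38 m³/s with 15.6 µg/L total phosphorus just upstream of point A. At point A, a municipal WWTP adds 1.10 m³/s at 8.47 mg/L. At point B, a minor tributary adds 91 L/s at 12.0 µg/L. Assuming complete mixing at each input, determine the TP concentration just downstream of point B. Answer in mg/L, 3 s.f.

15.6 µg/L = 0.0156 mg/L.
After input A: C = (38·0.0156 + 1.1·8.47) / 39.1 = 0.2534 mg/L.
91 L/s = 0.091 m³/s.
12.0 µg/L = 0.012 mg/L.
After input B: C = (39.1·0.2534 + 0.091·0.012) / 39.19 = 0.2529 mg/L.

0.253 mg/L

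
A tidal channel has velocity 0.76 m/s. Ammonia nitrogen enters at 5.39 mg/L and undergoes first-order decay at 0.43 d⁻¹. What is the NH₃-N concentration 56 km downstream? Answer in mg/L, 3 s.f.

3.74 mg/L

Travel time t = 56 km / 0.76 m/s = 5.6e+04/0.76 = 7.368e+04 s = 0.8528 d.
First-order decay: C = 5.39·exp(−0.43·0.8528) = 5.39·0.693 = 3.735 mg/L.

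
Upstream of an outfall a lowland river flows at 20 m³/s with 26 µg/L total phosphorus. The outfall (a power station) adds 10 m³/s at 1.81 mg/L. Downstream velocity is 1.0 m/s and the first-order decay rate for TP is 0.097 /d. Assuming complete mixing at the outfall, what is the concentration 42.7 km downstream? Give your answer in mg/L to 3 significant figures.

0.592 mg/L

26 µg/L = 0.026 mg/L.
After complete mixing, C₀ = (10·1.81 + 20·0.026) / 30 = 0.6207 mg/L.
Travel time t = 4.27e+04 m / 1.0 m/s = 4.27e+04 s = 0.4942 d.
C = 0.6207·exp(−0.097·0.4942) = 0.6207·0.9532 = 0.5916 mg/L.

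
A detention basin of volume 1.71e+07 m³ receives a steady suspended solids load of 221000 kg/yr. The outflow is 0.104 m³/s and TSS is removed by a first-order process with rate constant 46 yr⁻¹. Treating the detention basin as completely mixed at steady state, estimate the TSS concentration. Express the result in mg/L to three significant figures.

0.280 mg/L

Outflow Q = 0.104 m³/s × 3.156e+07 s/yr = 3.282e+06 m³/yr.
Steady-state CSTR mass balance: W = Q·C + k·V·C, so C = W/(Q + kV).
Q + kV = 3.282e+06 + 46·1.71e+07 = 7.899e+08 m³/yr.
C = 221000/7.899e+08 = 0.0002798 kg/m³ = 0.2798 mg/L.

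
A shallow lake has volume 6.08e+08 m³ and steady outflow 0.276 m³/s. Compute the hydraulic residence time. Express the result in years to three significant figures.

69.8 yr

Q = 0.276 m³/s × 3.156e+07 s/yr = 8.71e+06 m³/yr.
Hydraulic residence time τ = V/Q = 6.08e+08/8.71e+06 = 69.81 yr.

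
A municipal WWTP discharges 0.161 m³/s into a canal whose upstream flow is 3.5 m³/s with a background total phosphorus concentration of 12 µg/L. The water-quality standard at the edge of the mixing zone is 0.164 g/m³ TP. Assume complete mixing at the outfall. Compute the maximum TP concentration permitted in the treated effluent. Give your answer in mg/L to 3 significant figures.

12 µg/L = 0.012 mg/L.
Mass balance: 0.164·3.661 = 0.161·Cₑ + 3.5·0.012.
Cₑ = (0.6004 − 0.042) / 0.161 = 3.468 mg/L.

3.47 mg/L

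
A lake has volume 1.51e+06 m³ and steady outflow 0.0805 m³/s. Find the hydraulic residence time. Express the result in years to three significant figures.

Q = 0.0805 m³/s × 3.156e+07 s/yr = 2.54e+06 m³/yr.
Hydraulic residence time τ = V/Q = 1.51e+06/2.54e+06 = 0.5944 yr.

0.594 yr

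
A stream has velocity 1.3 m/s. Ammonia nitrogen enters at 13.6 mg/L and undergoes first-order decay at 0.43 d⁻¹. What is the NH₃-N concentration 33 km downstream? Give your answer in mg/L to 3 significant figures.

Travel time t = 33 km / 1.3 m/s = 3.3e+04/1.3 = 2.538e+04 s = 0.2938 d.
First-order decay: C = 13.6·exp(−0.43·0.2938) = 13.6·0.8813 = 11.99 mg/L.

12.0 mg/L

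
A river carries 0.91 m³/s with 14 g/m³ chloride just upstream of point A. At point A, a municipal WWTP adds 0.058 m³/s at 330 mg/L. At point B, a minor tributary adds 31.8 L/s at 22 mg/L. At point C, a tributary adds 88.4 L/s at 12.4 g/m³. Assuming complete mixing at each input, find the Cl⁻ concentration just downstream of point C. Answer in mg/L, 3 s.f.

30.9 mg/L

After input A: C = (0.91·14 + 0.058·330) / 0.968 = 32.93 mg/L.
31.8 L/s = 0.0318 m³/s.
After input B: C = (0.968·32.93 + 0.0318·22) / 0.9998 = 32.59 mg/L.
88.4 L/s = 0.0884 m³/s.
After input C: C = (0.9998·32.59 + 0.0884·12.4) / 1.088 = 30.95 mg/L.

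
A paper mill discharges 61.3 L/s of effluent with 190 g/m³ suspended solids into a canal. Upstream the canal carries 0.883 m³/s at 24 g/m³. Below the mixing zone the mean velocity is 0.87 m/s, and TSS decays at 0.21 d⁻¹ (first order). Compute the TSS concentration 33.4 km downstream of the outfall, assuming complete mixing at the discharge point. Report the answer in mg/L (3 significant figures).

31.7 mg/L

61.3 L/s = 0.0613 m³/s.
After complete mixing, C₀ = (0.0613·190 + 0.883·24) / 0.9443 = 34.78 mg/L.
Travel time t = 3.34e+04 m / 0.87 m/s = 3.839e+04 s = 0.4443 d.
C = 34.78·exp(−0.21·0.4443) = 34.78·0.9109 = 31.68 mg/L.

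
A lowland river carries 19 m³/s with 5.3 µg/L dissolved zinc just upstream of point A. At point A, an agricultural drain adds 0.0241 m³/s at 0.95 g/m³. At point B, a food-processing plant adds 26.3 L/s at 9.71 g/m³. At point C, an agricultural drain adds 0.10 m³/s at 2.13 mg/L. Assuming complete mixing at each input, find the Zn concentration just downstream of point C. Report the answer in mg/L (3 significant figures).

5.3 µg/L = 0.0053 mg/L.
After input A: C = (19·0.0053 + 0.0241·0.95) / 19.02 = 0.006497 mg/L.
26.3 L/s = 0.0263 m³/s.
After input B: C = (19.02·0.006497 + 0.0263·9.71) / 19.05 = 0.01989 mg/L.
After input C: C = (19.05·0.01989 + 0.1·2.13) / 19.15 = 0.03091 mg/L.

0.0309 mg/L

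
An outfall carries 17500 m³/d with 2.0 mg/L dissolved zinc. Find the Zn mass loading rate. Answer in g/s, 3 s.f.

17500 m³/d = 0.2025 m³/s.
Mass flux = Q·C = 0.2025 m³/s × 2 g/m³ = 0.4051 g/s.

0.405 g/s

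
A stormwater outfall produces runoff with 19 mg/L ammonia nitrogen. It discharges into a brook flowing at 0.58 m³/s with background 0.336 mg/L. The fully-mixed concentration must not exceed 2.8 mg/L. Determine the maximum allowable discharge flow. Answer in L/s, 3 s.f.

Mass balance at complete mixing: C_std·(Q_w + Q_r) = Q_w·C_e + Q_r·C_b.
Rearranging, Q_w = Q_r·(C_std − C_b)/(C_e − C_std) = 0.58·(2.8 − 0.336) / (19 − 2.8) = 0.08822 m³/s.
= 88.22 L/s.

88.2 L/s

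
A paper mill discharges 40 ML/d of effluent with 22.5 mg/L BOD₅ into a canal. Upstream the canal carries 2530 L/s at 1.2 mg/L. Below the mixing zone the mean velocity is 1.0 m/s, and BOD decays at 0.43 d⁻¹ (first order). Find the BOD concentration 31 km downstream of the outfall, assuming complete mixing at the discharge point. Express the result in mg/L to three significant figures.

3.85 mg/L

40 ML/d = 0.463 m³/s.
2530 L/s = 2.53 m³/s.
After complete mixing, C₀ = (0.463·22.5 + 2.53·1.2) / 2.993 = 4.495 mg/L.
Travel time t = 3.1e+04 m / 1.0 m/s = 3.1e+04 s = 0.3588 d.
C = 4.495·exp(−0.43·0.3588) = 4.495·0.857 = 3.852 mg/L.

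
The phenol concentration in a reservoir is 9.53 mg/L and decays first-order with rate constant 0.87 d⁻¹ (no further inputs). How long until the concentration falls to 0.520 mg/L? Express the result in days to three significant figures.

3.34 d

t = ln(C₀/C)/k = ln(9.53/0.520)/0.87 = 2.908/0.87 = 3.343 d.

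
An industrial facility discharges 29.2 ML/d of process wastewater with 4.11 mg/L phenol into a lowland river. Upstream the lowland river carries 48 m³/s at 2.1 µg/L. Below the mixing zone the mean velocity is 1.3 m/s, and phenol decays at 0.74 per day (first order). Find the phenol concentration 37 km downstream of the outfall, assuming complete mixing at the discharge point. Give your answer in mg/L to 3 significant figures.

29.2 ML/d = 0.338 m³/s.
2.1 µg/L = 0.0021 mg/L.
After complete mixing, C₀ = (0.338·4.11 + 48·0.0021) / 48.34 = 0.03082 mg/L.
Travel time t = 3.7e+04 m / 1.3 m/s = 2.846e+04 s = 0.3294 d.
C = 0.03082·exp(−0.74·0.3294) = 0.03082·0.7837 = 0.02415 mg/L.

0.0242 mg/L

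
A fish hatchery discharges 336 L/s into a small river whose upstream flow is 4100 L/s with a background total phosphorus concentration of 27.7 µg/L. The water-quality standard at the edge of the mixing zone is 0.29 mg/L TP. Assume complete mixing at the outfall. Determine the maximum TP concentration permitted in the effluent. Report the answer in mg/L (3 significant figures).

3.49 mg/L

336 L/s = 0.336 m³/s.
4100 L/s = 4.1 m³/s.
27.7 µg/L = 0.0277 mg/L.
Mass balance: 0.29·4.436 = 0.336·Cₑ + 4.1·0.0277.
Cₑ = (1.286 − 0.1136) / 0.336 = 3.491 mg/L.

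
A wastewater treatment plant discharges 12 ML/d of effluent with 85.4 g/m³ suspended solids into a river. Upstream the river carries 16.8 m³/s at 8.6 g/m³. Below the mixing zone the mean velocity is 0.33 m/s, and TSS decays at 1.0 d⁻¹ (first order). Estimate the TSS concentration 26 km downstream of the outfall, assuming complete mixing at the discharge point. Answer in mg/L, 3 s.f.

12 ML/d = 0.1389 m³/s.
After complete mixing, C₀ = (0.1389·85.4 + 16.8·8.6) / 16.94 = 9.23 mg/L.
Travel time t = 2.6e+04 m / 0.33 m/s = 7.879e+04 s = 0.9119 d.
C = 9.23·exp(−1.0·0.9119) = 9.23·0.4018 = 3.708 mg/L.

3.71 mg/L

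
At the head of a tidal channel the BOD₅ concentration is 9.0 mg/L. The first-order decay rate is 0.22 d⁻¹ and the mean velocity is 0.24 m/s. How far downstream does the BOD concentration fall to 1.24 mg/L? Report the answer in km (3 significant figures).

187 km

From C = C₀·e^(−kt), t = ln(C₀/C)/k = ln(9.0/1.24)/0.22 = 1.982/0.22 = 9.01 d.
Distance = v·t = 0.24 m/s × 7.784e+05 s = 1.868e+05 m = 186.8 km.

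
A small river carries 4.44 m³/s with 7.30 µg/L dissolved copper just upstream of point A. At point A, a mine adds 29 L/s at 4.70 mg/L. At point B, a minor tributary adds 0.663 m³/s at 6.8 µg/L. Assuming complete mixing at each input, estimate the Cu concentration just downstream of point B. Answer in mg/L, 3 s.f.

0.0338 mg/L

7.30 µg/L = 0.0073 mg/L.
29 L/s = 0.029 m³/s.
After input A: C = (4.44·0.0073 + 0.029·4.7) / 4.469 = 0.03775 mg/L.
6.8 µg/L = 0.0068 mg/L.
After input B: C = (4.469·0.03775 + 0.663·0.0068) / 5.132 = 0.03375 mg/L.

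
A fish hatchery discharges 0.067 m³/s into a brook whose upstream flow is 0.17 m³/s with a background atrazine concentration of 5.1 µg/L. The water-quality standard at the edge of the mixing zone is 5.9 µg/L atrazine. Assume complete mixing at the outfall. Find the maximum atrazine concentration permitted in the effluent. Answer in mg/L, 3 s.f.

5.1 µg/L = 0.0051 mg/L.
5.9 µg/L = 0.0059 mg/L.
Mass balance: 0.0059·0.237 = 0.067·Cₑ + 0.17·0.0051.
Cₑ = (0.001398 − 0.000867) / 0.067 = 0.00793 mg/L.

0.00793 mg/L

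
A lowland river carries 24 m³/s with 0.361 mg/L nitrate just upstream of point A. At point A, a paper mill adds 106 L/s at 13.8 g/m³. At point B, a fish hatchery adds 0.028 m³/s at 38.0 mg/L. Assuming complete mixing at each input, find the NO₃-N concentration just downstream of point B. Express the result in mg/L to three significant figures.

0.464 mg/L

106 L/s = 0.106 m³/s.
After input A: C = (24·0.361 + 0.106·13.8) / 24.11 = 0.4201 mg/L.
After input B: C = (24.11·0.4201 + 0.028·38) / 24.13 = 0.4637 mg/L.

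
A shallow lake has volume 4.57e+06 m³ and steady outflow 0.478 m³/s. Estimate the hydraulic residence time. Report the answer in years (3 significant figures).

0.303 yr

Q = 0.478 m³/s × 3.156e+07 s/yr = 1.508e+07 m³/yr.
Hydraulic residence time τ = V/Q = 4.57e+06/1.508e+07 = 0.303 yr.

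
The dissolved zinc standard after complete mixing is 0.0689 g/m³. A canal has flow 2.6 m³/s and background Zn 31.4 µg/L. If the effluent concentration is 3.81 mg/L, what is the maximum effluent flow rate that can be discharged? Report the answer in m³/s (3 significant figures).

31.4 µg/L = 0.0314 mg/L.
Mass balance at complete mixing: C_std·(Q_w + Q_r) = Q_w·C_e + Q_r·C_b.
Rearranging, Q_w = Q_r·(C_std − C_b)/(C_e − C_std) = 2.6·(0.0689 − 0.0314) / (3.81 − 0.0689) = 0.02606 m³/s.

0.0261 m³/s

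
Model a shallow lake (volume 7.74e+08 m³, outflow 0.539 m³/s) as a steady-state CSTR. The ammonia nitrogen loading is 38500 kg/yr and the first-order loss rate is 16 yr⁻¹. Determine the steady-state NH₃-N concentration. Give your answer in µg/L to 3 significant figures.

Outflow Q = 0.539 m³/s × 3.156e+07 s/yr = 1.701e+07 m³/yr.
Steady-state CSTR mass balance: W = Q·C + k·V·C, so C = W/(Q + kV).
Q + kV = 1.701e+07 + 16·7.74e+08 = 1.24e+10 m³/yr.
C = 38500/1.24e+10 = 3.105e-06 kg/m³ = 0.003105 mg/L = 3.105 µg/L.

3.10 µg/L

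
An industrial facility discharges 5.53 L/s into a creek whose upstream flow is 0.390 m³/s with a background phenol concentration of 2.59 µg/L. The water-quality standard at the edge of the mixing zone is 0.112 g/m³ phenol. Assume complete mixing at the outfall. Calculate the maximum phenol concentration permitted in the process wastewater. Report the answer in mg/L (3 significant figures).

5.53 L/s = 0.00553 m³/s.
2.59 µg/L = 0.00259 mg/L.
Mass balance: 0.112·0.3955 = 0.00553·Cₑ + 0.39·0.00259.
Cₑ = (0.0443 − 0.00101) / 0.00553 = 7.828 mg/L.

7.83 mg/L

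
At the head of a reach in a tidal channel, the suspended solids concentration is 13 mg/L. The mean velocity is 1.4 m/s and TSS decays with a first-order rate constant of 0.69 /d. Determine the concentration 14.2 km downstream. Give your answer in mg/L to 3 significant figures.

12.0 mg/L

Travel time t = 14.2 km / 1.4 m/s = 1.42e+04/1.4 = 1.014e+04 s = 0.1174 d.
First-order decay: C = 13·exp(−0.69·0.1174) = 13·0.9222 = 11.99 mg/L.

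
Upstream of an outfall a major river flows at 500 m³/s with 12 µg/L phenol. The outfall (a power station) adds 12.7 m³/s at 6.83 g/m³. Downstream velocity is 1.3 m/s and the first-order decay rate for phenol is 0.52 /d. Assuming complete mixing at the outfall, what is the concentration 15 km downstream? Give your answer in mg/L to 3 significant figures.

12 µg/L = 0.012 mg/L.
After complete mixing, C₀ = (12.7·6.83 + 500·0.012) / 512.7 = 0.1809 mg/L.
Travel time t = 1.5e+04 m / 1.3 m/s = 1.154e+04 s = 0.1335 d.
C = 0.1809·exp(−0.52·0.1335) = 0.1809·0.9329 = 0.1688 mg/L.

0.169 mg/L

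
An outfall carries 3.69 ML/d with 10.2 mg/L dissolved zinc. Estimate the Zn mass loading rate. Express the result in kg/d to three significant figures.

37.6 kg/d

3.69 ML/d = 0.04271 m³/s.
Mass flux = Q·C = 0.04271 m³/s × 10.2 g/m³ = 0.4356 g/s.
= 0.4356 g/s × 86.4 = 37.64 kg/d.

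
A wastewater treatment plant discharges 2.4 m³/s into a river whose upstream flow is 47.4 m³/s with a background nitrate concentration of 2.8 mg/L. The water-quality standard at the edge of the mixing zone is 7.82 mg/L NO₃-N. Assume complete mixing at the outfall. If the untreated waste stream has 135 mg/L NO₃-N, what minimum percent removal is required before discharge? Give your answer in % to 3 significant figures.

20.8 %

Mass balance: 7.82·49.8 = 2.4·Cₑ + 47.4·2.8.
Cₑ = (389.4 − 132.7) / 2.4 = 107 mg/L.
Required removal = 1 − 107/135 = 20.77 %.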